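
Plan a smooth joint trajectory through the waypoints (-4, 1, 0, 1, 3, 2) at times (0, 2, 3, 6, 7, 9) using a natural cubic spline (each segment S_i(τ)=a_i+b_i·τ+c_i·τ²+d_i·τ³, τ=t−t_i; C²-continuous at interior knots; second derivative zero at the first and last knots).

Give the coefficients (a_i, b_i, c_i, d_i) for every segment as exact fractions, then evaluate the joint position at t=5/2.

  seg 0: a=-4 b=42101/11310 c=0 d=-6913/22620
  seg 1: a=1 b=623/11310 c=-6913/3770 d=4403/5655
  seg 2: a=0 b=-14437/11310 c=1893/3770 d=1/87
  seg 3: a=1 b=23147/11310 c=2283/3770 d=-3688/5655
  seg 4: a=3 b=14717/11310 c=-5093/3770 d=5093/22620
S(5/2) = 1005/1508

Δ: Δ0=5/2, Δ1=-1, Δ2=1/3, Δ3=2, Δ4=-1/2
row 1: diag=6, rhs=-21; c'=1/6, d'=-7/2
row 2: denom=8−1·1/6=47/6; d'=(8−1·-7/2)/(47/6)=69/47
row 3: denom=8−3·18/47=322/47; d'=(10−3·69/47)/(322/47)=263/322
row 4: denom=6−1·47/322=1885/322; d'=(-15−1·263/322)/(1885/322)=-5093/1885
back: M4=-5093/1885
back: M3=263/322−47/322·-5093/1885=2283/1885
back: M2=69/47−18/47·2283/1885=1893/1885
back: M1=-7/2−1/6·1893/1885=-6913/1885
M: M0=0, M1=-6913/1885, M2=1893/1885, M3=2283/1885, M4=-5093/1885, M5=0
seg 0: a=-4, c=M0/2=0, d=(M1−M0)/(6·2)=-6913/22620, b=Δ0−h0·(2M0+M1)/6=42101/11310
seg 1: a=1, c=M1/2=-6913/3770, d=(M2−M1)/(6·1)=4403/5655, b=Δ1−h1·(2M1+M2)/6=623/11310
seg 2: a=0, c=M2/2=1893/3770, d=(M3−M2)/(6·3)=1/87, b=Δ2−h2·(2M2+M3)/6=-14437/11310
seg 3: a=1, c=M3/2=2283/3770, d=(M4−M3)/(6·1)=-3688/5655, b=Δ3−h3·(2M3+M4)/6=23147/11310
seg 4: a=3, c=M4/2=-5093/3770, d=(M5−M4)/(6·2)=5093/22620, b=Δ4−h4·(2M4+M5)/6=14717/11310
t_q=5/2 → seg 1, τ=1/2; S=1+623/11310·τ+-6913/3770·τ²+4403/5655·τ³=1005/1508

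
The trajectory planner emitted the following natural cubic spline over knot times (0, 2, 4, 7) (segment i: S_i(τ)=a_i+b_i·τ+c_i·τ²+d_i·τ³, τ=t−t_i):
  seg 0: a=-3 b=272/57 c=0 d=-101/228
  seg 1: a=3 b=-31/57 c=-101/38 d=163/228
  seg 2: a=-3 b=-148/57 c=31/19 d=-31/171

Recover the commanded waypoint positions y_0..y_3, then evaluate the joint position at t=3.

y_0=-3 y_1=3 y_2=-3 y_3=-1
S(3) = 39/76

y_0 = S_0(0) = a_0 = -3
y_1 = S_1(0) = a_1 = 3
y_2 = S_2(0) = a_2 = -3
y_3 = S_2(3) = -1
t_q=3 is in segment 1 (τ=1); S_1(τ)=39/76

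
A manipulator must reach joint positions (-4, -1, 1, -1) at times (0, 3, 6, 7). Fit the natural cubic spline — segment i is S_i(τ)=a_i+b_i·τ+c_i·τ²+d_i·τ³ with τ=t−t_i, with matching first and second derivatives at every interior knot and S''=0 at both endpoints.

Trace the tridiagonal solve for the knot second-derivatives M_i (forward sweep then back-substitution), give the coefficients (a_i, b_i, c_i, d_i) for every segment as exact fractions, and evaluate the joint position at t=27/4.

Δ: Δ0=1, Δ1=2/3, Δ2=-2
row 1: diag=12, rhs=-2; c'=1/4, d'=-1/6
row 2: denom=8−3·1/4=29/4; d'=(-16−3·-1/6)/(29/4)=-62/29
back: M2=-62/29
back: M1=-1/6−1/4·-62/29=32/87
M: M0=0, M1=32/87, M2=-62/29, M3=0
seg 0: a=-4, c=M0/2=0, d=(M1−M0)/(6·3)=16/783, b=Δ0−h0·(2M0+M1)/6=71/87
seg 1: a=-1, c=M1/2=16/87, d=(M2−M1)/(6·3)=-109/783, b=Δ1−h1·(2M1+M2)/6=119/87
seg 2: a=1, c=M2/2=-31/29, d=(M3−M2)/(6·1)=31/87, b=Δ2−h2·(2M2+M3)/6=-112/87
t_q=27/4 → seg 2, τ=3/4; S=1+-112/87·τ+-31/29·τ²+31/87·τ³=-773/1856

  seg 0: a=-4 b=71/87 c=0 d=16/783
  seg 1: a=-1 b=119/87 c=16/87 d=-109/783
  seg 2: a=1 b=-112/87 c=-31/29 d=31/87
S(27/4) = -773/1856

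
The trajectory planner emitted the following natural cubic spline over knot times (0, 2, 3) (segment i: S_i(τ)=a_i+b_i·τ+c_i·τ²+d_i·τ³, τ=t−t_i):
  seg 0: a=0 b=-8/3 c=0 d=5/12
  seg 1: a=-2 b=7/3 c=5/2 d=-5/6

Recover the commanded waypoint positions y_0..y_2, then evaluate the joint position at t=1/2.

y_0=0 y_1=-2 y_2=2
S(1/2) = -41/32

y_0 = S_0(0) = a_0 = 0
y_1 = S_1(0) = a_1 = -2
y_2 = S_1(1) = 2
t_q=1/2 is in segment 0 (τ=1/2); S_0(τ)=-41/32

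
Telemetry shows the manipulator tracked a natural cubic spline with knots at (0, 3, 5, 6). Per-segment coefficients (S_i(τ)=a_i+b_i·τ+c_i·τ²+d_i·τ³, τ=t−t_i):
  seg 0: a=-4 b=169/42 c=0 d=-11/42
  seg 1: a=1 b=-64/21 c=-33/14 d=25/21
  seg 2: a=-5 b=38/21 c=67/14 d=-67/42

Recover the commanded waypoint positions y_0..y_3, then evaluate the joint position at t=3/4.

y_0 = S_0(0) = a_0 = -4
y_1 = S_1(0) = a_1 = 1
y_2 = S_2(0) = a_2 = -5
y_3 = S_2(1) = 0
t_q=3/4 is in segment 0 (τ=3/4); S_0(τ)=-979/896

y_0=-4 y_1=1 y_2=-5 y_3=0
S(3/4) = -979/896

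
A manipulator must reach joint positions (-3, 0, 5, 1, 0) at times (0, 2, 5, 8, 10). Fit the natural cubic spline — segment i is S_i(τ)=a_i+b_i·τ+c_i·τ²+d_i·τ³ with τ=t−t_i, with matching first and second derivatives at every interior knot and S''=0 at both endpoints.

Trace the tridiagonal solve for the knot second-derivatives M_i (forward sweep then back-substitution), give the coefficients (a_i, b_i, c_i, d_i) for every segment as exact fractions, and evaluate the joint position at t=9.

Δ: Δ0=3/2, Δ1=5/3, Δ2=-4/3, Δ3=-1/2
row 1: diag=10, rhs=1; c'=3/10, d'=1/10
row 2: denom=12−3·3/10=111/10; d'=(-18−3·1/10)/(111/10)=-61/37
row 3: denom=10−3·10/37=340/37; d'=(5−3·-61/37)/(340/37)=92/85
back: M3=92/85
back: M2=-61/37−10/37·92/85=-33/17
back: M1=1/10−3/10·-33/17=58/85
M: M0=0, M1=58/85, M2=-33/17, M3=92/85, M4=0
seg 0: a=-3, c=M0/2=0, d=(M1−M0)/(6·2)=29/510, b=Δ0−h0·(2M0+M1)/6=649/510
seg 1: a=0, c=M1/2=29/85, d=(M2−M1)/(6·3)=-223/1530, b=Δ1−h1·(2M1+M2)/6=997/510
seg 2: a=5, c=M2/2=-33/34, d=(M3−M2)/(6·3)=257/1530, b=Δ2−h2·(2M2+M3)/6=1/15
seg 3: a=1, c=M3/2=46/85, d=(M4−M3)/(6·2)=-23/255, b=Δ3−h3·(2M3+M4)/6=-623/510
t_q=9 → seg 3, τ=1; S=1+-623/510·τ+46/85·τ²+-23/255·τ³=39/170

  seg 0: a=-3 b=649/510 c=0 d=29/510
  seg 1: a=0 b=997/510 c=29/85 d=-223/1530
  seg 2: a=5 b=1/15 c=-33/34 d=257/1530
  seg 3: a=1 b=-623/510 c=46/85 d=-23/255
S(9) = 39/170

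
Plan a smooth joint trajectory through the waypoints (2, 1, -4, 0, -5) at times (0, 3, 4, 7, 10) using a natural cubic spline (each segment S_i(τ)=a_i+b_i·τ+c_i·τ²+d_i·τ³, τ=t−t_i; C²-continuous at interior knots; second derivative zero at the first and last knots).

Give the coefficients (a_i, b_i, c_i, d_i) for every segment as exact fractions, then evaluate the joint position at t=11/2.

Δ: Δ0=-1/3, Δ1=-5, Δ2=4/3, Δ3=-5/3
row 1: diag=8, rhs=-28; c'=1/8, d'=-7/2
row 2: denom=8−1·1/8=63/8; d'=(38−1·-7/2)/(63/8)=332/63
row 3: denom=12−3·8/21=76/7; d'=(-18−3·332/63)/(76/7)=-355/114
back: M3=-355/114
back: M2=332/63−8/21·-355/114=368/57
back: M1=-7/2−1/8·368/57=-491/114
M: M0=0, M1=-491/114, M2=368/57, M3=-355/114, M4=0
seg 0: a=2, c=M0/2=0, d=(M1−M0)/(6·3)=-491/2052, b=Δ0−h0·(2M0+M1)/6=415/228
seg 1: a=1, c=M1/2=-491/228, d=(M2−M1)/(6·1)=409/228, b=Δ1−h1·(2M1+M2)/6=-529/114
seg 2: a=-4, c=M2/2=184/57, d=(M3−M2)/(6·3)=-1091/2052, b=Δ2−h2·(2M2+M3)/6=-271/76
seg 3: a=0, c=M3/2=-355/228, d=(M4−M3)/(6·3)=355/2052, b=Δ3−h3·(2M3+M4)/6=55/38
t_q=11/2 → seg 2, τ=3/2; S=-4+-271/76·τ+184/57·τ²+-1091/2052·τ³=-2359/608

  seg 0: a=2 b=415/228 c=0 d=-491/2052
  seg 1: a=1 b=-529/114 c=-491/228 d=409/228
  seg 2: a=-4 b=-271/76 c=184/57 d=-1091/2052
  seg 3: a=0 b=55/38 c=-355/228 d=355/2052
S(11/2) = -2359/608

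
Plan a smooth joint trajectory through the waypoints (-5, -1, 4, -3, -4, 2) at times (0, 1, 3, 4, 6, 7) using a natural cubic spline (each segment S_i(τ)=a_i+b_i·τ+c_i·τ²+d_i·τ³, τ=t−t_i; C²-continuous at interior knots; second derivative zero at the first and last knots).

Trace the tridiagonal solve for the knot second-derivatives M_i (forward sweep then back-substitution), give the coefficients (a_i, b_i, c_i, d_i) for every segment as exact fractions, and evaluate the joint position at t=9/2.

  seg 0: a=-5 b=3571/988 c=0 d=381/988
  seg 1: a=-1 b=2357/494 c=1143/988 d=-2265/1976
  seg 2: a=4 b=-1076/247 c=-1413/247 d=40/13
  seg 3: a=-3 b=-1622/247 c=867/247 d=-471/1976
  seg 4: a=-4 b=2279/494 c=2055/988 d=-685/988
S(9/2) = -85927/15808

Δ: Δ0=4, Δ1=5/2, Δ2=-7, Δ3=-1/2, Δ4=6
row 1: diag=6, rhs=-9; c'=1/3, d'=-3/2
row 2: denom=6−2·1/3=16/3; d'=(-57−2·-3/2)/(16/3)=-81/8
row 3: denom=6−1·3/16=93/16; d'=(39−1·-81/8)/(93/16)=262/31
row 4: denom=6−2·32/93=494/93; d'=(39−2·262/31)/(494/93)=2055/494
back: M4=2055/494
back: M3=262/31−32/93·2055/494=1734/247
back: M2=-81/8−3/16·1734/247=-2826/247
back: M1=-3/2−1/3·-2826/247=1143/494
M: M0=0, M1=1143/494, M2=-2826/247, M3=1734/247, M4=2055/494, M5=0
seg 0: a=-5, c=M0/2=0, d=(M1−M0)/(6·1)=381/988, b=Δ0−h0·(2M0+M1)/6=3571/988
seg 1: a=-1, c=M1/2=1143/988, d=(M2−M1)/(6·2)=-2265/1976, b=Δ1−h1·(2M1+M2)/6=2357/494
seg 2: a=4, c=M2/2=-1413/247, d=(M3−M2)/(6·1)=40/13, b=Δ2−h2·(2M2+M3)/6=-1076/247
seg 3: a=-3, c=M3/2=867/247, d=(M4−M3)/(6·2)=-471/1976, b=Δ3−h3·(2M3+M4)/6=-1622/247
seg 4: a=-4, c=M4/2=2055/988, d=(M5−M4)/(6·1)=-685/988, b=Δ4−h4·(2M4+M5)/6=2279/494
t_q=9/2 → seg 3, τ=1/2; S=-3+-1622/247·τ+867/247·τ²+-471/1976·τ³=-85927/15808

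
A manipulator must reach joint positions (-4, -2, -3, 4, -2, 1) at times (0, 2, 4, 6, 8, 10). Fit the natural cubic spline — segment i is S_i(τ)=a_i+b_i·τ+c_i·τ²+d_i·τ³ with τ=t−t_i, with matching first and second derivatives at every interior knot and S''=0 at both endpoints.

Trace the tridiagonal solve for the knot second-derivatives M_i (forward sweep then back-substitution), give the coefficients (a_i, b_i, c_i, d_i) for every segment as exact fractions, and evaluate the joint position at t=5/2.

  seg 0: a=-4 b=767/418 c=0 d=-349/1672
  seg 1: a=-2 b=-140/209 c=-1047/836 d=559/836
  seg 2: a=-3 b=490/209 c=2307/836 d=-12/11
  seg 3: a=4 b=61/209 c=-3165/836 d=1789/1672
  seg 4: a=-2 b=-841/418 c=1101/418 d=-367/836
S(5/2) = -17151/6688

Δ: Δ0=1, Δ1=-1/2, Δ2=7/2, Δ3=-3, Δ4=3/2
row 1: diag=8, rhs=-9; c'=1/4, d'=-9/8
row 2: denom=8−2·1/4=15/2; d'=(24−2·-9/8)/(15/2)=7/2
row 3: denom=8−2·4/15=112/15; d'=(-39−2·7/2)/(112/15)=-345/56
row 4: denom=8−2·15/56=209/28; d'=(27−2·-345/56)/(209/28)=1101/209
back: M4=1101/209
back: M3=-345/56−15/56·1101/209=-3165/418
back: M2=7/2−4/15·-3165/418=2307/418
back: M1=-9/8−1/4·2307/418=-1047/418
M: M0=0, M1=-1047/418, M2=2307/418, M3=-3165/418, M4=1101/209, M5=0
seg 0: a=-4, c=M0/2=0, d=(M1−M0)/(6·2)=-349/1672, b=Δ0−h0·(2M0+M1)/6=767/418
seg 1: a=-2, c=M1/2=-1047/836, d=(M2−M1)/(6·2)=559/836, b=Δ1−h1·(2M1+M2)/6=-140/209
seg 2: a=-3, c=M2/2=2307/836, d=(M3−M2)/(6·2)=-12/11, b=Δ2−h2·(2M2+M3)/6=490/209
seg 3: a=4, c=M3/2=-3165/836, d=(M4−M3)/(6·2)=1789/1672, b=Δ3−h3·(2M3+M4)/6=61/209
seg 4: a=-2, c=M4/2=1101/418, d=(M5−M4)/(6·2)=-367/836, b=Δ4−h4·(2M4+M5)/6=-841/418
t_q=5/2 → seg 1, τ=1/2; S=-2+-140/209·τ+-1047/836·τ²+559/836·τ³=-17151/6688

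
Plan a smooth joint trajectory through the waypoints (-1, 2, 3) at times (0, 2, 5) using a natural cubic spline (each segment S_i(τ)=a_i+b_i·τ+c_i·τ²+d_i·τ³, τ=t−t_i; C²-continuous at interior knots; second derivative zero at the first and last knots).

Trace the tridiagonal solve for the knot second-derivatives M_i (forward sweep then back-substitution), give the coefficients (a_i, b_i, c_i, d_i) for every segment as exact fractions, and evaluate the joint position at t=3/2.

Δ: Δ0=3/2, Δ1=1/3
row 1: diag=10, rhs=-7; c'=3/10, d'=-7/10
back: M1=-7/10
M: M0=0, M1=-7/10, M2=0
seg 0: a=-1, c=M0/2=0, d=(M1−M0)/(6·2)=-7/120, b=Δ0−h0·(2M0+M1)/6=26/15
seg 1: a=2, c=M1/2=-7/20, d=(M2−M1)/(6·3)=7/180, b=Δ1−h1·(2M1+M2)/6=31/30
t_q=3/2 → seg 0, τ=3/2; S=-1+26/15·τ+0·τ²+-7/120·τ³=449/320

  seg 0: a=-1 b=26/15 c=0 d=-7/120
  seg 1: a=2 b=31/30 c=-7/20 d=7/180
S(3/2) = 449/320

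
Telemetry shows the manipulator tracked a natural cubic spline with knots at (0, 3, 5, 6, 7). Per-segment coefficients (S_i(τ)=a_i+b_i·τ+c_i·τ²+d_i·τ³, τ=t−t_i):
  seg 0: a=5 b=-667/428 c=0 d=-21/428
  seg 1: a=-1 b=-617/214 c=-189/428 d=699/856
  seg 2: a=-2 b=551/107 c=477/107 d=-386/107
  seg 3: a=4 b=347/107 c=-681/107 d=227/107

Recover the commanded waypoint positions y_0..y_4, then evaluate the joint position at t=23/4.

y_0=5 y_1=-1 y_2=-2 y_3=4 y_4=3
S(23/4) = 9751/3424

y_0 = S_0(0) = a_0 = 5
y_1 = S_1(0) = a_1 = -1
y_2 = S_2(0) = a_2 = -2
y_3 = S_3(0) = a_3 = 4
y_4 = S_3(1) = 3
t_q=23/4 is in segment 2 (τ=3/4); S_2(τ)=9751/3424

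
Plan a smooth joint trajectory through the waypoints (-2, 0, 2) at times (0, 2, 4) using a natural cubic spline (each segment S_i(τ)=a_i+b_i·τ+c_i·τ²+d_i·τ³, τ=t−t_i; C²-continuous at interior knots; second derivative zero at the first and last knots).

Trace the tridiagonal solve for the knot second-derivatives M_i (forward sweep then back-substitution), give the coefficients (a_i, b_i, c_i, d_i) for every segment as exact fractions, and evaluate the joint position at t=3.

Δ: Δ0=1, Δ1=1
row 1: diag=8, rhs=0; c'=1/4, d'=0
back: M1=0
M: M0=0, M1=0, M2=0
seg 0: a=-2, c=M0/2=0, d=(M1−M0)/(6·2)=0, b=Δ0−h0·(2M0+M1)/6=1
seg 1: a=0, c=M1/2=0, d=(M2−M1)/(6·2)=0, b=Δ1−h1·(2M1+M2)/6=1
t_q=3 → seg 1, τ=1; S=0+1·τ+0·τ²+0·τ³=1

  seg 0: a=-2 b=1 c=0 d=0
  seg 1: a=0 b=1 c=0 d=0
S(3) = 1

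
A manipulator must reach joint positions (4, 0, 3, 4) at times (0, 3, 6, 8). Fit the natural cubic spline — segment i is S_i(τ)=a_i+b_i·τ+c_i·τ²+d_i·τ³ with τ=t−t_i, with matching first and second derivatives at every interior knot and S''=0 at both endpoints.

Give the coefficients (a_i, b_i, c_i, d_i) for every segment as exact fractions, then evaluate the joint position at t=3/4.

Δ: Δ0=-4/3, Δ1=1, Δ2=1/2
row 1: diag=12, rhs=14; c'=1/4, d'=7/6
row 2: denom=10−3·1/4=37/4; d'=(-3−3·7/6)/(37/4)=-26/37
back: M2=-26/37
back: M1=7/6−1/4·-26/37=149/111
M: M0=0, M1=149/111, M2=-26/37, M3=0
seg 0: a=4, c=M0/2=0, d=(M1−M0)/(6·3)=149/1998, b=Δ0−h0·(2M0+M1)/6=-445/222
seg 1: a=0, c=M1/2=149/222, d=(M2−M1)/(6·3)=-227/1998, b=Δ1−h1·(2M1+M2)/6=1/111
seg 2: a=3, c=M2/2=-13/37, d=(M3−M2)/(6·2)=13/222, b=Δ2−h2·(2M2+M3)/6=215/222
t_q=3/4 → seg 0, τ=3/4; S=4+-445/222·τ+0·τ²+149/1998·τ³=11973/4736

  seg 0: a=4 b=-445/222 c=0 d=149/1998
  seg 1: a=0 b=1/111 c=149/222 d=-227/1998
  seg 2: a=3 b=215/222 c=-13/37 d=13/222
S(3/4) = 11973/4736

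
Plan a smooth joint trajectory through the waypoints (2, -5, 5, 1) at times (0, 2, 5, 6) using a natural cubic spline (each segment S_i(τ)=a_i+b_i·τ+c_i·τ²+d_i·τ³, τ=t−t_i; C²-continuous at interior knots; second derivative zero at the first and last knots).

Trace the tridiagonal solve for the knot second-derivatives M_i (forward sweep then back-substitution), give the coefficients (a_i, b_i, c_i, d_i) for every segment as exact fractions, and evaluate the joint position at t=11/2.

Δ: Δ0=-7/2, Δ1=10/3, Δ2=-4
row 1: diag=10, rhs=41; c'=3/10, d'=41/10
row 2: denom=8−3·3/10=71/10; d'=(-44−3·41/10)/(71/10)=-563/71
back: M2=-563/71
back: M1=41/10−3/10·-563/71=460/71
M: M0=0, M1=460/71, M2=-563/71, M3=0
seg 0: a=2, c=M0/2=0, d=(M1−M0)/(6·2)=115/213, b=Δ0−h0·(2M0+M1)/6=-2411/426
seg 1: a=-5, c=M1/2=230/71, d=(M2−M1)/(6·3)=-341/426, b=Δ1−h1·(2M1+M2)/6=349/426
seg 2: a=5, c=M2/2=-563/142, d=(M3−M2)/(6·1)=563/426, b=Δ2−h2·(2M2+M3)/6=-289/213
t_q=11/2 → seg 2, τ=1/2; S=5+-289/213·τ+-563/142·τ²+563/426·τ³=3971/1136

  seg 0: a=2 b=-2411/426 c=0 d=115/213
  seg 1: a=-5 b=349/426 c=230/71 d=-341/426
  seg 2: a=5 b=-289/213 c=-563/142 d=563/426
S(11/2) = 3971/1136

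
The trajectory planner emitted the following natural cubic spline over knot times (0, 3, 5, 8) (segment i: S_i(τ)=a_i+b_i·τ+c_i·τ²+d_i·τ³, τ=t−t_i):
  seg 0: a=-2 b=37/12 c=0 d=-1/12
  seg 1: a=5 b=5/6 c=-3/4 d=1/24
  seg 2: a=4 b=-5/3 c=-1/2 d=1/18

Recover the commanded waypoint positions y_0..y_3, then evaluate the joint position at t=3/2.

y_0=-2 y_1=5 y_2=4 y_3=-4
S(3/2) = 75/32

y_0 = S_0(0) = a_0 = -2
y_1 = S_1(0) = a_1 = 5
y_2 = S_2(0) = a_2 = 4
y_3 = S_2(3) = -4
t_q=3/2 is in segment 0 (τ=3/2); S_0(τ)=75/32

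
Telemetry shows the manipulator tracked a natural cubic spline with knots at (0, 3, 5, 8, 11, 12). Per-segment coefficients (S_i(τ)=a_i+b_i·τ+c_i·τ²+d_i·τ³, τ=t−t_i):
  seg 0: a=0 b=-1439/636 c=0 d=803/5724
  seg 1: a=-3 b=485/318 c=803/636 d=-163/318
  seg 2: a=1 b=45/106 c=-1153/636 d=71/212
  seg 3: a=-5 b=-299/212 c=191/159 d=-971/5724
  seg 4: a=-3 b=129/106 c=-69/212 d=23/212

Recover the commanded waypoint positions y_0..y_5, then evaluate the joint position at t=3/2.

y_0 = S_0(0) = a_0 = 0
y_1 = S_1(0) = a_1 = -3
y_2 = S_2(0) = a_2 = 1
y_3 = S_3(0) = a_3 = -5
y_4 = S_4(0) = a_4 = -3
y_5 = S_4(1) = -2
t_q=3/2 is in segment 0 (τ=3/2); S_0(τ)=-4953/1696

y_0=0 y_1=-3 y_2=1 y_3=-5 y_4=-3 y_5=-2
S(3/2) = -4953/1696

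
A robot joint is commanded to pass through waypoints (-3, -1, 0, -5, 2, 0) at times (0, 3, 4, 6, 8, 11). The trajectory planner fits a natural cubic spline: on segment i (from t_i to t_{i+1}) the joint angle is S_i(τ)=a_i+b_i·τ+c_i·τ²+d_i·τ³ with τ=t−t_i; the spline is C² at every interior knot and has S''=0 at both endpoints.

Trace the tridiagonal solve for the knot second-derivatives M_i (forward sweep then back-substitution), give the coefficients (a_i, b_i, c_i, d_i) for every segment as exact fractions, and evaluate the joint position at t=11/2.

Δ: Δ0=2/3, Δ1=1, Δ2=-5/2, Δ3=7/2, Δ4=-2/3
row 1: diag=8, rhs=2; c'=1/8, d'=1/4
row 2: denom=6−1·1/8=47/8; d'=(-21−1·1/4)/(47/8)=-170/47
row 3: denom=8−2·16/47=344/47; d'=(36−2·-170/47)/(344/47)=254/43
row 4: denom=10−2·47/172=813/86; d'=(-25−2·254/43)/(813/86)=-3166/813
back: M4=-3166/813
back: M3=254/43−47/172·-3166/813=11335/1626
back: M2=-170/47−16/47·11335/1626=-4870/813
back: M1=1/4−1/8·-4870/813=812/813
M: M0=0, M1=812/813, M2=-4870/813, M3=11335/1626, M4=-3166/813, M5=0
seg 0: a=-3, c=M0/2=0, d=(M1−M0)/(6·3)=406/7317, b=Δ0−h0·(2M0+M1)/6=136/813
seg 1: a=-1, c=M1/2=406/813, d=(M2−M1)/(6·1)=-947/813, b=Δ1−h1·(2M1+M2)/6=1354/813
seg 2: a=0, c=M2/2=-2435/813, d=(M3−M2)/(6·2)=7025/6504, b=Δ2−h2·(2M2+M3)/6=-225/271
seg 3: a=-5, c=M3/2=11335/3252, d=(M4−M3)/(6·2)=-1963/2168, b=Δ3−h3·(2M3+M4)/6=245/1626
seg 4: a=2, c=M4/2=-1583/813, d=(M5−M4)/(6·3)=1583/7317, b=Δ4−h4·(2M4+M5)/6=2624/813
t_q=11/2 → seg 2, τ=3/2; S=0+-225/271·τ+-2435/813·τ²+7025/6504·τ³=-75255/17344

  seg 0: a=-3 b=136/813 c=0 d=406/7317
  seg 1: a=-1 b=1354/813 c=406/813 d=-947/813
  seg 2: a=0 b=-225/271 c=-2435/813 d=7025/6504
  seg 3: a=-5 b=245/1626 c=11335/3252 d=-1963/2168
  seg 4: a=2 b=2624/813 c=-1583/813 d=1583/7317
S(11/2) = -75255/17344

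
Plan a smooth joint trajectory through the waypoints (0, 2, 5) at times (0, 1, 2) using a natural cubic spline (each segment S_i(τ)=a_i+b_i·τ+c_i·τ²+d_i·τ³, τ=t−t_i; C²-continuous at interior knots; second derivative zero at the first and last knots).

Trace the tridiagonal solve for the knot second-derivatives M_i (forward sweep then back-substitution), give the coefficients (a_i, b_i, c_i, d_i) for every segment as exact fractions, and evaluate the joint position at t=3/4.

  seg 0: a=0 b=7/4 c=0 d=1/4
  seg 1: a=2 b=5/2 c=3/4 d=-1/4
S(3/4) = 363/256

Δ: Δ0=2, Δ1=3
row 1: diag=4, rhs=6; c'=1/4, d'=3/2
back: M1=3/2
M: M0=0, M1=3/2, M2=0
seg 0: a=0, c=M0/2=0, d=(M1−M0)/(6·1)=1/4, b=Δ0−h0·(2M0+M1)/6=7/4
seg 1: a=2, c=M1/2=3/4, d=(M2−M1)/(6·1)=-1/4, b=Δ1−h1·(2M1+M2)/6=5/2
t_q=3/4 → seg 0, τ=3/4; S=0+7/4·τ+0·τ²+1/4·τ³=363/256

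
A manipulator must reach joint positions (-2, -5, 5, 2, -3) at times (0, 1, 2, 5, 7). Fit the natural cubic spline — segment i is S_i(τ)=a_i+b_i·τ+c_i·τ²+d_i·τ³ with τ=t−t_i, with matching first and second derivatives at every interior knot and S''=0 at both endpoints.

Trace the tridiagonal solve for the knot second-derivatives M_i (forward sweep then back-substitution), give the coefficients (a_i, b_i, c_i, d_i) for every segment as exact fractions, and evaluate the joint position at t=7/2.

Δ: Δ0=-3, Δ1=10, Δ2=-1, Δ3=-5/2
row 1: diag=4, rhs=78; c'=1/4, d'=39/2
row 2: denom=8−1·1/4=31/4; d'=(-66−1·39/2)/(31/4)=-342/31
row 3: denom=10−3·12/31=274/31; d'=(-9−3·-342/31)/(274/31)=747/274
back: M3=747/274
back: M2=-342/31−12/31·747/274=-1656/137
back: M1=39/2−1/4·-1656/137=6171/274
M: M0=0, M1=6171/274, M2=-1656/137, M3=747/274, M4=0
seg 0: a=-2, c=M0/2=0, d=(M1−M0)/(6·1)=2057/548, b=Δ0−h0·(2M0+M1)/6=-3701/548
seg 1: a=-5, c=M1/2=6171/548, d=(M2−M1)/(6·1)=-3161/548, b=Δ1−h1·(2M1+M2)/6=1235/274
seg 2: a=5, c=M2/2=-828/137, d=(M3−M2)/(6·3)=451/548, b=Δ2−h2·(2M2+M3)/6=5329/548
seg 3: a=2, c=M3/2=747/548, d=(M4−M3)/(6·2)=-249/1096, b=Δ3−h3·(2M3+M4)/6=-1183/274
t_q=7/2 → seg 2, τ=3/2; S=5+5329/548·τ+-828/137·τ²+451/548·τ³=38429/4384

  seg 0: a=-2 b=-3701/548 c=0 d=2057/548
  seg 1: a=-5 b=1235/274 c=6171/548 d=-3161/548
  seg 2: a=5 b=5329/548 c=-828/137 d=451/548
  seg 3: a=2 b=-1183/274 c=747/548 d=-249/1096
S(7/2) = 38429/4384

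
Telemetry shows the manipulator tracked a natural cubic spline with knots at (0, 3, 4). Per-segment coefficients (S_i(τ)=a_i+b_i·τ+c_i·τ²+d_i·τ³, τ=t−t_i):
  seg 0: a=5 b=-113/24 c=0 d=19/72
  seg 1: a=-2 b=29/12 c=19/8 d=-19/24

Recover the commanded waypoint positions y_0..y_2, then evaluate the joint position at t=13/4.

y_0=5 y_1=-2 y_2=2
S(13/4) = -645/512

y_0 = S_0(0) = a_0 = 5
y_1 = S_1(0) = a_1 = -2
y_2 = S_1(1) = 2
t_q=13/4 is in segment 1 (τ=1/4); S_1(τ)=-645/512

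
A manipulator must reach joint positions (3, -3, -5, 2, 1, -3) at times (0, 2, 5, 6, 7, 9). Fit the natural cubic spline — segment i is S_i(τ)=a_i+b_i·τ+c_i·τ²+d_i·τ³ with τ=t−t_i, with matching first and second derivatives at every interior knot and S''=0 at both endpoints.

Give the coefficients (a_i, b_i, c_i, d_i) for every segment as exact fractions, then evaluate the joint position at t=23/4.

Δ: Δ0=-3, Δ1=-2/3, Δ2=7, Δ3=-1, Δ4=-2
row 1: diag=10, rhs=14; c'=3/10, d'=7/5
row 2: denom=8−3·3/10=71/10; d'=(46−3·7/5)/(71/10)=418/71
row 3: denom=4−1·10/71=274/71; d'=(-48−1·418/71)/(274/71)=-1913/137
row 4: denom=6−1·71/274=1573/274; d'=(-6−1·-1913/137)/(1573/274)=2182/1573
back: M4=2182/1573
back: M3=-1913/137−71/274·2182/1573=-22530/1573
back: M2=418/71−10/71·-22530/1573=12434/1573
back: M1=7/5−3/10·12434/1573=-1528/1573
M: M0=0, M1=-1528/1573, M2=12434/1573, M3=-22530/1573, M4=2182/1573, M5=0
seg 0: a=3, c=M0/2=0, d=(M1−M0)/(6·2)=-382/4719, b=Δ0−h0·(2M0+M1)/6=-12629/4719
seg 1: a=-3, c=M1/2=-764/1573, d=(M2−M1)/(6·3)=179/363, b=Δ1−h1·(2M1+M2)/6=-17213/4719
seg 2: a=-5, c=M2/2=6217/1573, d=(M3−M2)/(6·1)=-17482/4719, b=Δ2−h2·(2M2+M3)/6=31864/4719
seg 3: a=2, c=M3/2=-11265/1573, d=(M4−M3)/(6·1)=12356/4719, b=Δ3−h3·(2M3+M4)/6=1520/429
seg 4: a=1, c=M4/2=1091/1573, d=(M5−M4)/(6·2)=-1091/9438, b=Δ4−h4·(2M4+M5)/6=-13802/4719
t_q=23/4 → seg 2, τ=3/4; S=-5+31864/4719·τ+6217/1573·τ²+-17482/4719·τ³=36469/50336

  seg 0: a=3 b=-12629/4719 c=0 d=-382/4719
  seg 1: a=-3 b=-17213/4719 c=-764/1573 d=179/363
  seg 2: a=-5 b=31864/4719 c=6217/1573 d=-17482/4719
  seg 3: a=2 b=1520/429 c=-11265/1573 d=12356/4719
  seg 4: a=1 b=-13802/4719 c=1091/1573 d=-1091/9438
S(23/4) = 36469/50336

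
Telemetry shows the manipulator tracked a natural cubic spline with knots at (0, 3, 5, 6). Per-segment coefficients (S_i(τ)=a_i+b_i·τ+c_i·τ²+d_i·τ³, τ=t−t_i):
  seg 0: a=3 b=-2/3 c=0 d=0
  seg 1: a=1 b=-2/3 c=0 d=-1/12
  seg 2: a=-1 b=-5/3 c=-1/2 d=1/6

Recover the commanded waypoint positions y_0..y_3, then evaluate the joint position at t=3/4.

y_0=3 y_1=1 y_2=-1 y_3=-3
S(3/4) = 5/2

y_0 = S_0(0) = a_0 = 3
y_1 = S_1(0) = a_1 = 1
y_2 = S_2(0) = a_2 = -1
y_3 = S_2(1) = -3
t_q=3/4 is in segment 0 (τ=3/4); S_0(τ)=5/2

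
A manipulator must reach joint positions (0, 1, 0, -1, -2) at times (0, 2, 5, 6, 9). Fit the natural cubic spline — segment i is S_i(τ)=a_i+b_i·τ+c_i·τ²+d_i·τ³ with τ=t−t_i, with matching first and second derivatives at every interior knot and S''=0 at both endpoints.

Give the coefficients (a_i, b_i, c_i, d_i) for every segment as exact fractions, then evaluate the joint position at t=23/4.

Δ: Δ0=1/2, Δ1=-1/3, Δ2=-1, Δ3=-1/3
row 1: diag=10, rhs=-5; c'=3/10, d'=-1/2
row 2: denom=8−3·3/10=71/10; d'=(-4−3·-1/2)/(71/10)=-25/71
row 3: denom=8−1·10/71=558/71; d'=(4−1·-25/71)/(558/71)=103/186
back: M3=103/186
back: M2=-25/71−10/71·103/186=-40/93
back: M1=-1/2−3/10·-40/93=-23/62
M: M0=0, M1=-23/62, M2=-40/93, M3=103/186, M4=0
seg 0: a=0, c=M0/2=0, d=(M1−M0)/(6·2)=-23/744, b=Δ0−h0·(2M0+M1)/6=58/93
seg 1: a=1, c=M1/2=-23/124, d=(M2−M1)/(6·3)=-11/3348, b=Δ1−h1·(2M1+M2)/6=47/186
seg 2: a=0, c=M2/2=-20/93, d=(M3−M2)/(6·1)=61/372, b=Δ2−h2·(2M2+M3)/6=-353/372
seg 3: a=-1, c=M3/2=103/372, d=(M4−M3)/(6·3)=-103/3348, b=Δ3−h3·(2M3+M4)/6=-55/62
t_q=23/4 → seg 2, τ=3/4; S=0+-353/372·τ+-20/93·τ²+61/372·τ³=-6059/7936

  seg 0: a=0 b=58/93 c=0 d=-23/744
  seg 1: a=1 b=47/186 c=-23/124 d=-11/3348
  seg 2: a=0 b=-353/372 c=-20/93 d=61/372
  seg 3: a=-1 b=-55/62 c=103/372 d=-103/3348
S(23/4) = -6059/7936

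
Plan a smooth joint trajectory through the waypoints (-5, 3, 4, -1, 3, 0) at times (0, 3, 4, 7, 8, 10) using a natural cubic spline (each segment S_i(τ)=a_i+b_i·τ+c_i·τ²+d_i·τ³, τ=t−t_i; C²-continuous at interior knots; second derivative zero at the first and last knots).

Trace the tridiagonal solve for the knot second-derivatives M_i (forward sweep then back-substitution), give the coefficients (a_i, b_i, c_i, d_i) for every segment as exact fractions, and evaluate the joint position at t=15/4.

  seg 0: a=-5 b=15245/5058 c=0 d=-1757/45522
  seg 1: a=3 b=4987/2529 c=-1757/5058 d=-351/562
  seg 2: a=4 b=-3017/5058 c=-5617/2529 d=28289/45522
  seg 3: a=-1 b=7223/2529 c=1895/562 d=-11269/5058
  seg 4: a=3 b=14749/5058 c=-2792/843 d=1396/2529
S(15/4) = 433781/107904

Δ: Δ0=8/3, Δ1=1, Δ2=-5/3, Δ3=4, Δ4=-3/2
row 1: diag=8, rhs=-10; c'=1/8, d'=-5/4
row 2: denom=8−1·1/8=63/8; d'=(-16−1·-5/4)/(63/8)=-118/63
row 3: denom=8−3·8/21=48/7; d'=(34−3·-118/63)/(48/7)=52/9
row 4: denom=6−1·7/48=281/48; d'=(-33−1·52/9)/(281/48)=-5584/843
back: M4=-5584/843
back: M3=52/9−7/48·-5584/843=1895/281
back: M2=-118/63−8/21·1895/281=-11234/2529
back: M1=-5/4−1/8·-11234/2529=-1757/2529
M: M0=0, M1=-1757/2529, M2=-11234/2529, M3=1895/281, M4=-5584/843, M5=0
seg 0: a=-5, c=M0/2=0, d=(M1−M0)/(6·3)=-1757/45522, b=Δ0−h0·(2M0+M1)/6=15245/5058
seg 1: a=3, c=M1/2=-1757/5058, d=(M2−M1)/(6·1)=-351/562, b=Δ1−h1·(2M1+M2)/6=4987/2529
seg 2: a=4, c=M2/2=-5617/2529, d=(M3−M2)/(6·3)=28289/45522, b=Δ2−h2·(2M2+M3)/6=-3017/5058
seg 3: a=-1, c=M3/2=1895/562, d=(M4−M3)/(6·1)=-11269/5058, b=Δ3−h3·(2M3+M4)/6=7223/2529
seg 4: a=3, c=M4/2=-2792/843, d=(M5−M4)/(6·2)=1396/2529, b=Δ4−h4·(2M4+M5)/6=14749/5058
t_q=15/4 → seg 1, τ=3/4; S=3+4987/2529·τ+-1757/5058·τ²+-351/562·τ³=433781/107904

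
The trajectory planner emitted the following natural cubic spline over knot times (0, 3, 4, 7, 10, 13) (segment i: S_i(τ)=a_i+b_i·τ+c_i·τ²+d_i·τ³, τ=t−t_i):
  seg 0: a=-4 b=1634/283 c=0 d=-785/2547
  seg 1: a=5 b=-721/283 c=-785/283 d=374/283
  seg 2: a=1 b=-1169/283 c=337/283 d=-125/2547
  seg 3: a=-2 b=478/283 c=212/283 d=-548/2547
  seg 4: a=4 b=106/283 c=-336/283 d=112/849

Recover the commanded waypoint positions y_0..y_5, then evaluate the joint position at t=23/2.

y_0=-4 y_1=5 y_2=1 y_3=-2 y_4=4 y_5=-2
S(23/2) = 661/283

y_0 = S_0(0) = a_0 = -4
y_1 = S_1(0) = a_1 = 5
y_2 = S_2(0) = a_2 = 1
y_3 = S_3(0) = a_3 = -2
y_4 = S_4(0) = a_4 = 4
y_5 = S_4(3) = -2
t_q=23/2 is in segment 4 (τ=3/2); S_4(τ)=661/283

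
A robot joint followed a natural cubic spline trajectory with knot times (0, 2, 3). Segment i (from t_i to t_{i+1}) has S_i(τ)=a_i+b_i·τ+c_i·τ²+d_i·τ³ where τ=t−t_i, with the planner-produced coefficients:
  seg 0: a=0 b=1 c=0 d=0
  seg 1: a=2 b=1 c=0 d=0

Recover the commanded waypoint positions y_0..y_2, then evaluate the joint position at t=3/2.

y_0=0 y_1=2 y_2=3
S(3/2) = 3/2

y_0 = S_0(0) = a_0 = 0
y_1 = S_1(0) = a_1 = 2
y_2 = S_1(1) = 3
t_q=3/2 is in segment 0 (τ=3/2); S_0(τ)=3/2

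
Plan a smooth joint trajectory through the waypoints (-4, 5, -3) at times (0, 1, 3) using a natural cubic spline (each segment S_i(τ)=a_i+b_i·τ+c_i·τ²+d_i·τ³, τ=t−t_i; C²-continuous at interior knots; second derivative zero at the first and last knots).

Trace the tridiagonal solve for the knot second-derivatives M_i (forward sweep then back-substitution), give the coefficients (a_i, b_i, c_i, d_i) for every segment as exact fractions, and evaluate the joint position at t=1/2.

Δ: Δ0=9, Δ1=-4
row 1: diag=6, rhs=-78; c'=1/3, d'=-13
back: M1=-13
M: M0=0, M1=-13, M2=0
seg 0: a=-4, c=M0/2=0, d=(M1−M0)/(6·1)=-13/6, b=Δ0−h0·(2M0+M1)/6=67/6
seg 1: a=5, c=M1/2=-13/2, d=(M2−M1)/(6·2)=13/12, b=Δ1−h1·(2M1+M2)/6=14/3
t_q=1/2 → seg 0, τ=1/2; S=-4+67/6·τ+0·τ²+-13/6·τ³=21/16

  seg 0: a=-4 b=67/6 c=0 d=-13/6
  seg 1: a=5 b=14/3 c=-13/2 d=13/12
S(1/2) = 21/16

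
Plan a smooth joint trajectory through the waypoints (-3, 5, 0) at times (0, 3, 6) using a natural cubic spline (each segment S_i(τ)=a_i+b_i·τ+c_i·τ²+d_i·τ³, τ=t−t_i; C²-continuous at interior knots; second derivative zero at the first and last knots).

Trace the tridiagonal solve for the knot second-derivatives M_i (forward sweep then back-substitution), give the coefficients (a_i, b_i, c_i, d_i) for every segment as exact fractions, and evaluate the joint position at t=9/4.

  seg 0: a=-3 b=15/4 c=0 d=-13/108
  seg 1: a=5 b=1/2 c=-13/12 d=13/108
S(9/4) = 1041/256

Δ: Δ0=8/3, Δ1=-5/3
row 1: diag=12, rhs=-26; c'=1/4, d'=-13/6
back: M1=-13/6
M: M0=0, M1=-13/6, M2=0
seg 0: a=-3, c=M0/2=0, d=(M1−M0)/(6·3)=-13/108, b=Δ0−h0·(2M0+M1)/6=15/4
seg 1: a=5, c=M1/2=-13/12, d=(M2−M1)/(6·3)=13/108, b=Δ1−h1·(2M1+M2)/6=1/2
t_q=9/4 → seg 0, τ=9/4; S=-3+15/4·τ+0·τ²+-13/108·τ³=1041/256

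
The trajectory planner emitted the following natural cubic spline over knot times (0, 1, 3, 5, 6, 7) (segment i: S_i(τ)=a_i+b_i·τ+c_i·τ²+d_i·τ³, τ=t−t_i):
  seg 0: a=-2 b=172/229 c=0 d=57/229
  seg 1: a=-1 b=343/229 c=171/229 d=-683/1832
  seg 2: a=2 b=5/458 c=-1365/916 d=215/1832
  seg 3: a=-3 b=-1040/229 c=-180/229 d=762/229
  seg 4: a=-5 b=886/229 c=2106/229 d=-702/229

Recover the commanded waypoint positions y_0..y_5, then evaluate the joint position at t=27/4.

y_0 = S_0(0) = a_0 = -2
y_1 = S_1(0) = a_1 = -1
y_2 = S_2(0) = a_2 = 2
y_3 = S_3(0) = a_3 = -3
y_4 = S_4(0) = a_4 = -5
y_5 = S_4(1) = 5
t_q=27/4 is in segment 4 (τ=3/4); S_4(τ)=13055/7328

y_0=-2 y_1=-1 y_2=2 y_3=-3 y_4=-5 y_5=5
S(27/4) = 13055/7328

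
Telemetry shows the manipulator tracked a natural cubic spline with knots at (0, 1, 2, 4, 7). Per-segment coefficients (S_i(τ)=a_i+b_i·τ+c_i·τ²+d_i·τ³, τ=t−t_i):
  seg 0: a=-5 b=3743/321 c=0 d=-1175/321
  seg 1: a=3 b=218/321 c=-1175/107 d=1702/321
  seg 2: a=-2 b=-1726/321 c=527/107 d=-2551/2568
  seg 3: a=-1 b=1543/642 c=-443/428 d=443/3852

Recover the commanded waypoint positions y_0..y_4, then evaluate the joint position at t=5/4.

y_0=-5 y_1=3 y_2=-2 y_3=-1 y_4=0
S(5/4) = 8787/3424

y_0 = S_0(0) = a_0 = -5
y_1 = S_1(0) = a_1 = 3
y_2 = S_2(0) = a_2 = -2
y_3 = S_3(0) = a_3 = -1
y_4 = S_3(3) = 0
t_q=5/4 is in segment 1 (τ=1/4); S_1(τ)=8787/3424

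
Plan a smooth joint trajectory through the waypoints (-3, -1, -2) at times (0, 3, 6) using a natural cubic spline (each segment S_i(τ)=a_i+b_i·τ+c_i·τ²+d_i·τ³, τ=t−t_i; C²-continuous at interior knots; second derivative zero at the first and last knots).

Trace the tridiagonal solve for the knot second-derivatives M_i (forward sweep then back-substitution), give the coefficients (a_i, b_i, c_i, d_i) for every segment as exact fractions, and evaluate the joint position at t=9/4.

  seg 0: a=-3 b=11/12 c=0 d=-1/36
  seg 1: a=-1 b=1/6 c=-1/4 d=1/36
S(9/4) = -321/256

Δ: Δ0=2/3, Δ1=-1/3
row 1: diag=12, rhs=-6; c'=1/4, d'=-1/2
back: M1=-1/2
M: M0=0, M1=-1/2, M2=0
seg 0: a=-3, c=M0/2=0, d=(M1−M0)/(6·3)=-1/36, b=Δ0−h0·(2M0+M1)/6=11/12
seg 1: a=-1, c=M1/2=-1/4, d=(M2−M1)/(6·3)=1/36, b=Δ1−h1·(2M1+M2)/6=1/6
t_q=9/4 → seg 0, τ=9/4; S=-3+11/12·τ+0·τ²+-1/36·τ³=-321/256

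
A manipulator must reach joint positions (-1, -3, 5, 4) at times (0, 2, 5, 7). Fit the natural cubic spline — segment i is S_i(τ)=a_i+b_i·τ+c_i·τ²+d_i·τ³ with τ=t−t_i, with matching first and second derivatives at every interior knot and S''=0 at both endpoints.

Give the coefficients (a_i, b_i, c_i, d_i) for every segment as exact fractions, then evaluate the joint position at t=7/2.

  seg 0: a=-1 b=-550/273 c=0 d=277/1092
  seg 1: a=-3 b=281/273 c=277/182 d=-41/126
  seg 2: a=5 b=751/546 c=-128/91 d=64/273
S(7/2) = 181/208

Δ: Δ0=-1, Δ1=8/3, Δ2=-1/2
row 1: diag=10, rhs=22; c'=3/10, d'=11/5
row 2: denom=10−3·3/10=91/10; d'=(-19−3·11/5)/(91/10)=-256/91
back: M2=-256/91
back: M1=11/5−3/10·-256/91=277/91
M: M0=0, M1=277/91, M2=-256/91, M3=0
seg 0: a=-1, c=M0/2=0, d=(M1−M0)/(6·2)=277/1092, b=Δ0−h0·(2M0+M1)/6=-550/273
seg 1: a=-3, c=M1/2=277/182, d=(M2−M1)/(6·3)=-41/126, b=Δ1−h1·(2M1+M2)/6=281/273
seg 2: a=5, c=M2/2=-128/91, d=(M3−M2)/(6·2)=64/273, b=Δ2−h2·(2M2+M3)/6=751/546
t_q=7/2 → seg 1, τ=3/2; S=-3+281/273·τ+277/182·τ²+-41/126·τ³=181/208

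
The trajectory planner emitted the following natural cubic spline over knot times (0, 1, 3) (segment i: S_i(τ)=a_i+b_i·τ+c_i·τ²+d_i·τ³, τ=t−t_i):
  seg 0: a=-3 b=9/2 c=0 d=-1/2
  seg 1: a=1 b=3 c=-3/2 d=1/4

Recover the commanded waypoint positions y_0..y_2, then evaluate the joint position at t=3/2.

y_0 = S_0(0) = a_0 = -3
y_1 = S_1(0) = a_1 = 1
y_2 = S_1(2) = 3
t_q=3/2 is in segment 1 (τ=1/2); S_1(τ)=69/32

y_0=-3 y_1=1 y_2=3
S(3/2) = 69/32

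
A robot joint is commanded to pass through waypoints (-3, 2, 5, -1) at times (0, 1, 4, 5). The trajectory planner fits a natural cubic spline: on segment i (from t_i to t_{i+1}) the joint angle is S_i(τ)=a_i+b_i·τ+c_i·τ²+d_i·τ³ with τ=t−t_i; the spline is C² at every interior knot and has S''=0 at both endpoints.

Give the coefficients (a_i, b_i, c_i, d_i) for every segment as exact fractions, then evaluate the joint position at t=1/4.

Δ: Δ0=5, Δ1=1, Δ2=-6
row 1: diag=8, rhs=-24; c'=3/8, d'=-3
row 2: denom=8−3·3/8=55/8; d'=(-42−3·-3)/(55/8)=-24/5
back: M2=-24/5
back: M1=-3−3/8·-24/5=-6/5
M: M0=0, M1=-6/5, M2=-24/5, M3=0
seg 0: a=-3, c=M0/2=0, d=(M1−M0)/(6·1)=-1/5, b=Δ0−h0·(2M0+M1)/6=26/5
seg 1: a=2, c=M1/2=-3/5, d=(M2−M1)/(6·3)=-1/5, b=Δ1−h1·(2M1+M2)/6=23/5
seg 2: a=5, c=M2/2=-12/5, d=(M3−M2)/(6·1)=4/5, b=Δ2−h2·(2M2+M3)/6=-22/5
t_q=1/4 → seg 0, τ=1/4; S=-3+26/5·τ+0·τ²+-1/5·τ³=-109/64

  seg 0: a=-3 b=26/5 c=0 d=-1/5
  seg 1: a=2 b=23/5 c=-3/5 d=-1/5
  seg 2: a=5 b=-22/5 c=-12/5 d=4/5
S(1/4) = -109/64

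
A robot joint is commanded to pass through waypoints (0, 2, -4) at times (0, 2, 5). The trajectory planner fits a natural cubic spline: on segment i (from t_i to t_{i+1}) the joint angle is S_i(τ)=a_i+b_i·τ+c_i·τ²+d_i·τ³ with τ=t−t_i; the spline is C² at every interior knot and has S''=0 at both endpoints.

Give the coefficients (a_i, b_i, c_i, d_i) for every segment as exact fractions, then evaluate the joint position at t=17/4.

  seg 0: a=0 b=8/5 c=0 d=-3/20
  seg 1: a=2 b=-1/5 c=-9/10 d=1/10
S(17/4) = -239/128

Δ: Δ0=1, Δ1=-2
row 1: diag=10, rhs=-18; c'=3/10, d'=-9/5
back: M1=-9/5
M: M0=0, M1=-9/5, M2=0
seg 0: a=0, c=M0/2=0, d=(M1−M0)/(6·2)=-3/20, b=Δ0−h0·(2M0+M1)/6=8/5
seg 1: a=2, c=M1/2=-9/10, d=(M2−M1)/(6·3)=1/10, b=Δ1−h1·(2M1+M2)/6=-1/5
t_q=17/4 → seg 1, τ=9/4; S=2+-1/5·τ+-9/10·τ²+1/10·τ³=-239/128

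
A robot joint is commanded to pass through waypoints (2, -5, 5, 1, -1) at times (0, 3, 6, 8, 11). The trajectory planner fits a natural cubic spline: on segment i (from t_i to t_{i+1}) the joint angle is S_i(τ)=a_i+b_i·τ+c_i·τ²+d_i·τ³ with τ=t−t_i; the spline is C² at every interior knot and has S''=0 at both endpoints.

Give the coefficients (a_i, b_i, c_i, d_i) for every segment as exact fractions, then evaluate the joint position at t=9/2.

  seg 0: a=2 b=-769/177 c=0 d=356/1593
  seg 1: a=-5 b=299/177 c=356/177 d=-259/531
  seg 2: a=5 b=104/177 c=-421/177 d=32/59
  seg 3: a=1 b=-428/177 c=155/177 d=-155/1593
S(9/2) = 195/472

Δ: Δ0=-7/3, Δ1=10/3, Δ2=-2, Δ3=-2/3
row 1: diag=12, rhs=34; c'=1/4, d'=17/6
row 2: denom=10−3·1/4=37/4; d'=(-32−3·17/6)/(37/4)=-162/37
row 3: denom=10−2·8/37=354/37; d'=(8−2·-162/37)/(354/37)=310/177
back: M3=310/177
back: M2=-162/37−8/37·310/177=-842/177
back: M1=17/6−1/4·-842/177=712/177
M: M0=0, M1=712/177, M2=-842/177, M3=310/177, M4=0
seg 0: a=2, c=M0/2=0, d=(M1−M0)/(6·3)=356/1593, b=Δ0−h0·(2M0+M1)/6=-769/177
seg 1: a=-5, c=M1/2=356/177, d=(M2−M1)/(6·3)=-259/531, b=Δ1−h1·(2M1+M2)/6=299/177
seg 2: a=5, c=M2/2=-421/177, d=(M3−M2)/(6·2)=32/59, b=Δ2−h2·(2M2+M3)/6=104/177
seg 3: a=1, c=M3/2=155/177, d=(M4−M3)/(6·3)=-155/1593, b=Δ3−h3·(2M3+M4)/6=-428/177
t_q=9/2 → seg 1, τ=3/2; S=-5+299/177·τ+356/177·τ²+-259/531·τ³=195/472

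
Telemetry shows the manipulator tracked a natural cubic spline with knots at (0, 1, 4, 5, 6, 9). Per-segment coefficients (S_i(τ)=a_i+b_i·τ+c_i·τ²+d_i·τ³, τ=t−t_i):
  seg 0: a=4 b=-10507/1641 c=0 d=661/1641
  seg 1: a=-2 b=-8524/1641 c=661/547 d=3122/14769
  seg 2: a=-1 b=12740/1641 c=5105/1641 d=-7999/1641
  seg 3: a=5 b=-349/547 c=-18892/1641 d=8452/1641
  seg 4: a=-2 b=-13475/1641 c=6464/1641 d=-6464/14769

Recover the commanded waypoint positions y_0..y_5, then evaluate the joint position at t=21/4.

y_0=4 y_1=-2 y_2=-1 y_3=5 y_4=-2 y_5=-3
S(21/4) = 36771/8752

y_0 = S_0(0) = a_0 = 4
y_1 = S_1(0) = a_1 = -2
y_2 = S_2(0) = a_2 = -1
y_3 = S_3(0) = a_3 = 5
y_4 = S_4(0) = a_4 = -2
y_5 = S_4(3) = -3
t_q=21/4 is in segment 3 (τ=1/4); S_3(τ)=36771/8752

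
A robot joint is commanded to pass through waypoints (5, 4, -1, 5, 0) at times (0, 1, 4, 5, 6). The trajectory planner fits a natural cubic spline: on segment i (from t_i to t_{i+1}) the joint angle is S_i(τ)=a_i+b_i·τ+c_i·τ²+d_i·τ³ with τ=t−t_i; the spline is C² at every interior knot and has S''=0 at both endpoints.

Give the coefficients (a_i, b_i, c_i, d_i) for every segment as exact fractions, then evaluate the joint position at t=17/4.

  seg 0: a=5 b=-199/636 c=0 d=-437/636
  seg 1: a=4 b=-755/318 c=-437/212 d=487/636
  seg 2: a=-1 b=3773/636 c=256/53 d=-3029/636
  seg 3: a=5 b=415/318 c=-2005/212 d=2005/636
S(17/4) = 9641/13568

Δ: Δ0=-1, Δ1=-5/3, Δ2=6, Δ3=-5
row 1: diag=8, rhs=-4; c'=3/8, d'=-1/2
row 2: denom=8−3·3/8=55/8; d'=(46−3·-1/2)/(55/8)=76/11
row 3: denom=4−1·8/55=212/55; d'=(-66−1·76/11)/(212/55)=-2005/106
back: M3=-2005/106
back: M2=76/11−8/55·-2005/106=512/53
back: M1=-1/2−3/8·512/53=-437/106
M: M0=0, M1=-437/106, M2=512/53, M3=-2005/106, M4=0
seg 0: a=5, c=M0/2=0, d=(M1−M0)/(6·1)=-437/636, b=Δ0−h0·(2M0+M1)/6=-199/636
seg 1: a=4, c=M1/2=-437/212, d=(M2−M1)/(6·3)=487/636, b=Δ1−h1·(2M1+M2)/6=-755/318
seg 2: a=-1, c=M2/2=256/53, d=(M3−M2)/(6·1)=-3029/636, b=Δ2−h2·(2M2+M3)/6=3773/636
seg 3: a=5, c=M3/2=-2005/212, d=(M4−M3)/(6·1)=2005/636, b=Δ3−h3·(2M3+M4)/6=415/318
t_q=17/4 → seg 2, τ=1/4; S=-1+3773/636·τ+256/53·τ²+-3029/636·τ³=9641/13568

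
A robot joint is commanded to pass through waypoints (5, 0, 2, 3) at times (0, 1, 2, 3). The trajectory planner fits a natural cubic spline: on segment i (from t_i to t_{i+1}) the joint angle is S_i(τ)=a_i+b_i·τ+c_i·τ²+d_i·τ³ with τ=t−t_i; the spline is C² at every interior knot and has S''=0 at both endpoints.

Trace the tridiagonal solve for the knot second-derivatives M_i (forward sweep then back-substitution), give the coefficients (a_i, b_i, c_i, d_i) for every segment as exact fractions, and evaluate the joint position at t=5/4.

Δ: Δ0=-5, Δ1=2, Δ2=1
row 1: diag=4, rhs=42; c'=1/4, d'=21/2
row 2: denom=4−1·1/4=15/4; d'=(-6−1·21/2)/(15/4)=-22/5
back: M2=-22/5
back: M1=21/2−1/4·-22/5=58/5
M: M0=0, M1=58/5, M2=-22/5, M3=0
seg 0: a=5, c=M0/2=0, d=(M1−M0)/(6·1)=29/15, b=Δ0−h0·(2M0+M1)/6=-104/15
seg 1: a=0, c=M1/2=29/5, d=(M2−M1)/(6·1)=-8/3, b=Δ1−h1·(2M1+M2)/6=-17/15
seg 2: a=2, c=M2/2=-11/5, d=(M3−M2)/(6·1)=11/15, b=Δ2−h2·(2M2+M3)/6=37/15
t_q=5/4 → seg 1, τ=1/4; S=0+-17/15·τ+29/5·τ²+-8/3·τ³=3/80

  seg 0: a=5 b=-104/15 c=0 d=29/15
  seg 1: a=0 b=-17/15 c=29/5 d=-8/3
  seg 2: a=2 b=37/15 c=-11/5 d=11/15
S(5/4) = 3/80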